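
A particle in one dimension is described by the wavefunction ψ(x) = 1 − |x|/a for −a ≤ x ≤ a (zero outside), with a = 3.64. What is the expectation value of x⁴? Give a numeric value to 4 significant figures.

⟨x⁴⟩ = ∫ x⁴·|ψ|² dx / ∫|ψ|² dx (integrals over the domain).
ψ is even, so ∫ over [−a, a] = 2∫₀ᵃ with ψ = 1 − x/a there: ∫₀ᵃ (1 − x/a)² dx = a/3, ∫₀ᵃ x²(1 − x/a)² dx = a³/30, ∫₀ᵃ x⁴(1 − x/a)² dx = a⁵/105.
State is unnormalized: ∫|ψ|² dx = 2.4267, and ∫ψ*·x⁴·ψ dx = 12.172, so ⟨x⁴⟩ = 12.172 / 2.4267.
⟨x⁴⟩ = 5.0158.

5.016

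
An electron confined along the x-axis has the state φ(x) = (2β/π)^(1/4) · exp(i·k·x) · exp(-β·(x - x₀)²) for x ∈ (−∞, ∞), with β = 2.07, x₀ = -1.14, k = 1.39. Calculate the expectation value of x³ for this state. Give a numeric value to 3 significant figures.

⟨x³⟩ = ∫ x³·|φ|² dx (integrals over the domain).
Gaussian moments (u = x − x₀): ∫u^(2j)·e^(−2βu²) du = (2j−1)!!/(4β)^j · √(π/(2β)), odd powers integrate to 0; here √(π/(2β)) = 0.87111.
⟨x³⟩ = -1.8946.

-1.89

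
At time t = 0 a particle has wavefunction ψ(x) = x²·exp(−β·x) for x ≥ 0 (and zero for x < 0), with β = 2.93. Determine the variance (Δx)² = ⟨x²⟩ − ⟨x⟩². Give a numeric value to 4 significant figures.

0.1456

Compute ⟨x⟩ and ⟨x²⟩ separately, then (Δx)² = ⟨x²⟩ − ⟨x⟩².
Every integrand reduces to terms xʲ·e^(−2βx) on [0, ∞); use ∫₀^∞ xʲ·e^(−2βx) dx = j!/(2β)^(j+1).
Normalization: ∫|ψ|² dx = 0.0034731.
⟨x⟩ = 0.85324 and ⟨x²⟩ = 0.87363.
(Δx)² = 0.87363 − (0.85324)² = 0.14560.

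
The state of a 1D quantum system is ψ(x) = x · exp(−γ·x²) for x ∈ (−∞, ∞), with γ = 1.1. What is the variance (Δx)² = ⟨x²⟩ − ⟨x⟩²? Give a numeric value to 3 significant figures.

0.682

Compute ⟨x⟩ and ⟨x²⟩ separately, then (Δx)² = ⟨x²⟩ − ⟨x⟩².
Expand each integrand as polynomial × e^(−2γx²) and use ∫x^(2j)·e^(−2γx²) dx = (2j−1)!!/(4γ)^j · √(π/(2γ)), odd powers → 0; here √(π/(2γ)) = 1.1950.
Normalization: ∫|ψ|² dx = 0.27159.
⟨x⟩ = 0.0000 and ⟨x²⟩ = 0.68182.
(Δx)² = 0.68182 − (0.0000)² = 0.68182.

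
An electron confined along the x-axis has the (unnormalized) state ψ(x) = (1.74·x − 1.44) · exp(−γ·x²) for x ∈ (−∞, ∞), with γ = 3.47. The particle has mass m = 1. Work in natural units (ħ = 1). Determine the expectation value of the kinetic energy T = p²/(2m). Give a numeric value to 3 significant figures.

2.07

T = −(ħ²/2m) d²/dx², so ⟨T⟩ = −(ħ²/2m) ∫ ψ*·ψ'' dx / ∫|ψ|² dx; with m = 1.
Expand each integrand as polynomial × e^(−2γx²) and use ∫x^(2j)·e^(−2γx²) dx = (2j−1)!!/(4γ)^j · √(π/(2γ)), odd powers → 0; here √(π/(2γ)) = 0.67281. Differentiate with the product rule, d/dx e^(−γx²) = −2γx·e^(−γx²).
State is unnormalized: ∫|ψ|² dx = 1.5419, and ∫ψ*·(−ħ²/2m · ψ'') dx = 3.1845, so ⟨T⟩ = 3.1845 / 1.5419.
⟨T⟩ = 2.0653.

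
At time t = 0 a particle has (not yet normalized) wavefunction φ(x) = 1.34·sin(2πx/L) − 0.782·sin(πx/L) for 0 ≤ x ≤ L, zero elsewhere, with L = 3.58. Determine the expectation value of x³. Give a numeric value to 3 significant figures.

⟨x³⟩ = ∫ x³·|φ|² dx / ∫|φ|² dx (integrals over the domain).
On 0 ≤ x ≤ L (j ≠ l): ∫sin²(jπx/L) dx = L/2, ∫sin(jπx/L)·sin(lπx/L) dx = 0; diagonal moments ∫x·sin²(jπx/L) dx = L²/4, ∫x²·sin²(jπx/L) dx = L³·(1/6 − 1/(4j²π²)); cross terms ∫x·sin(jπx/L)·sin(lπx/L) dx = 0 for j + l even and −4jlL²/(π²(j² − l²)²) for j + l odd, ∫x²·sin(jπx/L)·sin(lπx/L) dx = (−1)^(j+l)·4jlL³/(π²(j² − l²)²); higher powers the same way via product-to-sum and parts.
State is unnormalized: ∫|φ|² dx = 4.3088, and ∫φ*·x³·φ dx = 68.370, so ⟨x³⟩ = 68.370 / 4.3088.
⟨x³⟩ = 15.868.

15.9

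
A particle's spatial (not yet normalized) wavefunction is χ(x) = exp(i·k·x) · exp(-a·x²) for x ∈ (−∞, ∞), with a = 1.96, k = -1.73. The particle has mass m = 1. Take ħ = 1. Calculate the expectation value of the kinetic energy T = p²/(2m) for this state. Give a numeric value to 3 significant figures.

2.48

T = −(ħ²/2m) d²/dx², so ⟨T⟩ = −(ħ²/2m) ∫ χ*·χ'' dx / ∫|χ|² dx; with m = 1.
Gaussian moments: ∫x^(2j)·e^(−2ax²) dx = (2j−1)!!/(4a)^j · √(π/(2a)), odd powers integrate to 0; here √(π/(2a)) = 0.89522. Derivatives: χ′ = (ik − 2ax)·χ, χ″ = ((ik − 2ax)² − 2a)·χ; the odd-in-x pieces drop out.
State is unnormalized: ∫|χ|² dx = 0.89522, and ∫χ*·(−ħ²/2m · χ'') dx = 2.2170, so ⟨T⟩ = 2.2170 / 0.89522.
⟨T⟩ = 2.4765.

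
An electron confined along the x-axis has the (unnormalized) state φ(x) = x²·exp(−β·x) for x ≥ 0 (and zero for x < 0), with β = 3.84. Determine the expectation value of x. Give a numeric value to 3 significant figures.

⟨x⟩ = ∫ x·|φ|² dx / ∫|φ|² dx (integrals over the domain).
Every integrand reduces to terms xʲ·e^(−2βx) on [0, ∞); use ∫₀^∞ xʲ·e^(−2βx) dx = j!/(2β)^(j+1).
State is unnormalized: ∫|φ|² dx = 0.00089827, and ∫φ*·x·φ dx = 0.00058481, so ⟨x⟩ = 0.00058481 / 0.00089827.
⟨x⟩ = 0.65104.

0.651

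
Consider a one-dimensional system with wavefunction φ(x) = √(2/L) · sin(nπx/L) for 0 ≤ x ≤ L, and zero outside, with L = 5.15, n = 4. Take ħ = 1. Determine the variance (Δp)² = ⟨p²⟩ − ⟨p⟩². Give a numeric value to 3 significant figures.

Compute ⟨p⟩ and ⟨p²⟩ separately; (Δp)² = ⟨p²⟩ − ⟨p⟩².
d/dx sin(nπx/L) = (nπ/L)·cos(nπx/L) and d²/dx² sin(nπx/L) = −(nπ/L)²·sin(nπx/L); on 0 ≤ x ≤ L, ∫sin²(nπx/L) dx = L/2 and ∫sin(nπx/L)·cos(nπx/L) dx = 0.
⟨p⟩ = 0.0000 and ⟨p²⟩ = 5.9540.
(Δp)² = 5.9540 − (0.0000)² = 5.9540.

5.95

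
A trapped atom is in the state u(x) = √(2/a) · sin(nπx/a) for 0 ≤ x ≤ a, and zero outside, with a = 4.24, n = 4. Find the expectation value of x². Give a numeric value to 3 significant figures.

⟨x²⟩ = ∫ x²·|u|² dx (integrals over the domain).
With sin²θ = (1 − cos2θ)/2 on 0 ≤ x ≤ a: ∫sin²(nπx/a) dx = a/2, ∫x·sin²(nπx/a) dx = a²/4, ∫x²·sin²(nπx/a) dx = a³·(1/6 − 1/(4n²π²)); higher powers xᵏ the same way, integrating xᵏ·cos(2nπx/a) by parts.
⟨x²⟩ = 5.9356.

5.94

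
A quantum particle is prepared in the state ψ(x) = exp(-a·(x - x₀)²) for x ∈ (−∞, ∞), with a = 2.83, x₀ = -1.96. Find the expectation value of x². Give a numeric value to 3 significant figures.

3.93

⟨x²⟩ = ∫ x²·|ψ|² dx / ∫|ψ|² dx (integrals over the domain).
Gaussian moments (u = x − x₀): ∫u^(2j)·e^(−2au²) du = (2j−1)!!/(4a)^j · √(π/(2a)), odd powers integrate to 0; here √(π/(2a)) = 0.74502.
State is unnormalized: ∫|ψ|² dx = 0.74502, and ∫ψ*·x²·ψ dx = 2.9279, so ⟨x²⟩ = 2.9279 / 0.74502.
⟨x²⟩ = 3.9299.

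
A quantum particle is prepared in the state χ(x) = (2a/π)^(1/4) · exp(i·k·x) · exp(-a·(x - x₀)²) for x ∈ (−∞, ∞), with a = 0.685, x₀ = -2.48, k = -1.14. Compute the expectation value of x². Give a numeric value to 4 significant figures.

6.515

⟨x²⟩ = ∫ x²·|χ|² dx (integrals over the domain).
Gaussian moments (u = x − x₀): ∫u^(2j)·e^(−2au²) du = (2j−1)!!/(4a)^j · √(π/(2a)), odd powers integrate to 0; here √(π/(2a)) = 1.5143.
⟨x²⟩ = 6.5154.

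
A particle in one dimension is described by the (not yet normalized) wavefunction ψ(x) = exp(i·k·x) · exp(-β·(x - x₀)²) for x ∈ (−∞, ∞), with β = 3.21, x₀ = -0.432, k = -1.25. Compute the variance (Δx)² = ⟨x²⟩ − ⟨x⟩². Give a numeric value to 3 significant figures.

0.0779

Compute ⟨x⟩ and ⟨x²⟩ separately, then (Δx)² = ⟨x²⟩ − ⟨x⟩².
Gaussian moments (u = x − x₀): ∫u^(2j)·e^(−2βu²) du = (2j−1)!!/(4β)^j · √(π/(2β)), odd powers integrate to 0; here √(π/(2β)) = 0.69953.
Normalization: ∫|ψ|² dx = 0.69953.
⟨x⟩ = -0.43200 and ⟨x²⟩ = 0.26451.
(Δx)² = 0.26451 − (-0.43200)² = 0.077882.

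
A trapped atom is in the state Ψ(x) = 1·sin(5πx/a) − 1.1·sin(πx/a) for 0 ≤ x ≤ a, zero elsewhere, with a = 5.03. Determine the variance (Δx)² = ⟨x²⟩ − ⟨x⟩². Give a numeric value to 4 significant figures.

Compute ⟨x⟩ and ⟨x²⟩ separately, then (Δx)² = ⟨x²⟩ − ⟨x⟩².
On 0 ≤ x ≤ a (j ≠ l): ∫sin²(jπx/a) dx = a/2, ∫sin(jπx/a)·sin(lπx/a) dx = 0; diagonal moments ∫x·sin²(jπx/a) dx = a²/4, ∫x²·sin²(jπx/a) dx = a³·(1/6 − 1/(4j²π²)); cross terms ∫x·sin(jπx/a)·sin(lπx/a) dx = 0 for j + l even and −4jla²/(π²(j² − l²)²) for j + l odd, ∫x²·sin(jπx/a)·sin(lπx/a) dx = (−1)^(j+l)·4jla³/(π²(j² − l²)²); higher powers the same way via product-to-sum and parts.
Normalization: ∫|Ψ|² dx = 5.5582.
⟨x⟩ = 2.5150 and ⟨x²⟩ = 7.5314.
(Δx)² = 7.5314 − (2.5150)² = 1.2062.

1.206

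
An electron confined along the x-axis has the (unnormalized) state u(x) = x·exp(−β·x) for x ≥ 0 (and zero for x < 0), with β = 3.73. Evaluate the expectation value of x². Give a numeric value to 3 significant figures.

⟨x²⟩ = ∫ x²·|u|² dx / ∫|u|² dx (integrals over the domain).
Every integrand reduces to terms xʲ·e^(−2βx) on [0, ∞); use ∫₀^∞ xʲ·e^(−2βx) dx = j!/(2β)^(j+1).
State is unnormalized: ∫|u|² dx = 0.0048174, and ∫u*·x²·u dx = 0.0010388, so ⟨x²⟩ = 0.0010388 / 0.0048174.
⟨x²⟩ = 0.21563.

0.216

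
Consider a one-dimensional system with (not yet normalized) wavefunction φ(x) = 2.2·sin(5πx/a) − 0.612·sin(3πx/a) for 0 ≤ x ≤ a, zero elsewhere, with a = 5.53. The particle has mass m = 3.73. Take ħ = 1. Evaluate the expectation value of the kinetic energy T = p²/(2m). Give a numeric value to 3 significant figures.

1.03

T = −(ħ²/2m) d²/dx², so ⟨T⟩ = −(ħ²/2m) ∫ φ*·φ'' dx / ∫|φ|² dx; with m = 3.73.
d²/dx² sin(jπx/a) = −(jπ/a)²·sin(jπx/a); on 0 ≤ x ≤ a, ∫sin²(jπx/a) dx = a/2 and ∫sin(jπx/a)·sin(lπx/a) dx = 0 for j ≠ l, so only diagonal terms survive in ∫|φ|² and ∫φ·φ″; ∫φ·φ′ dx = [φ²/2] between the walls = 0.
State is unnormalized: ∫|φ|² dx = 14.418, and ∫φ*·(−ħ²/2m · φ'') dx = 14.877, so ⟨T⟩ = 14.877 / 14.418.
⟨T⟩ = 1.0318.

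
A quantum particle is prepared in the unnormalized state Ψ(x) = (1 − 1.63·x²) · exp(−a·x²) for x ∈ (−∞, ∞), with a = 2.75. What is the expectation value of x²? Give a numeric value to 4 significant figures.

0.05201

⟨x²⟩ = ∫ x²·|Ψ|² dx / ∫|Ψ|² dx (integrals over the domain).
Expand each integrand as polynomial × e^(−2ax²) and use ∫x^(2j)·e^(−2ax²) dx = (2j−1)!!/(4a)^j · √(π/(2a)), odd powers → 0; here √(π/(2a)) = 0.75578.
State is unnormalized: ∫|Ψ|² dx = 0.58158, and ∫Ψ*·x²·Ψ dx = 0.030250, so ⟨x²⟩ = 0.030250 / 0.58158.
⟨x²⟩ = 0.052014.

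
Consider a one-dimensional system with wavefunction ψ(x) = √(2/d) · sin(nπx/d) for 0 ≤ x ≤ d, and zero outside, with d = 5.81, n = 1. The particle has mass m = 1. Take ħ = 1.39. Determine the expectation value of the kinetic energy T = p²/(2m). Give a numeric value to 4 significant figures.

T = −(ħ²/2m) d²/dx², so ⟨T⟩ = −(ħ²/2m) ∫ ψ*·ψ'' dx; with m = 1.
d/dx sin(nπx/d) = (nπ/d)·cos(nπx/d) and d²/dx² sin(nπx/d) = −(nπ/d)²·sin(nπx/d); on 0 ≤ x ≤ d, ∫sin²(nπx/d) dx = d/2 and ∫sin(nπx/d)·cos(nπx/d) dx = 0.
⟨T⟩ = 0.28245.

0.2825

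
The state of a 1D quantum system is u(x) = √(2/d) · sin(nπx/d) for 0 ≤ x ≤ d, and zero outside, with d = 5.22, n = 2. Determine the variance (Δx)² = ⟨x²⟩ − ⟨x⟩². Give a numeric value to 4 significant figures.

1.926

Compute ⟨x⟩ and ⟨x²⟩ separately, then (Δx)² = ⟨x²⟩ − ⟨x⟩².
With sin²θ = (1 − cos2θ)/2 on 0 ≤ x ≤ d: ∫sin²(nπx/d) dx = d/2, ∫x·sin²(nπx/d) dx = d²/4, ∫x²·sin²(nπx/d) dx = d³·(1/6 − 1/(4n²π²)); higher powers xᵏ the same way, integrating xᵏ·cos(2nπx/d) by parts.
⟨x⟩ = 2.6100 and ⟨x²⟩ = 8.7377.
(Δx)² = 8.7377 − (2.6100)² = 1.9256.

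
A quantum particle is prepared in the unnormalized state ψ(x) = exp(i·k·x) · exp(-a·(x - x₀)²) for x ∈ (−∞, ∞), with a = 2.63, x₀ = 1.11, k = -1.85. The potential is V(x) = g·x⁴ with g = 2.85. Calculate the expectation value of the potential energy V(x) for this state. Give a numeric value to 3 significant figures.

⟨V⟩ = ∫ V(x)·|ψ|² dx / ∫|ψ|² dx.
Gaussian moments (u = x − x₀): ∫u^(2j)·e^(−2au²) du = (2j−1)!!/(4a)^j · √(π/(2a)), odd powers integrate to 0; here √(π/(2a)) = 0.77283.
State is unnormalized: ∫|ψ|² dx = 0.77283, and ∫ψ*·V(x)·ψ dx = 4.9511, so ⟨V⟩ = 4.9511 / 0.77283.
⟨V⟩ = 6.4065.

6.41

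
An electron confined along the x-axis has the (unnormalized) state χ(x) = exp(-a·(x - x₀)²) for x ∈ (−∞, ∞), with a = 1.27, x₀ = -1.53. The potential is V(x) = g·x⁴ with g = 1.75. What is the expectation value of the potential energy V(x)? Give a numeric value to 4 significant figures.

⟨V⟩ = ∫ V(x)·|χ|² dx / ∫|χ|² dx.
Gaussian moments (u = x − x₀): ∫u^(2j)·e^(−2au²) du = (2j−1)!!/(4a)^j · √(π/(2a)), odd powers integrate to 0; here √(π/(2a)) = 1.1121.
State is unnormalized: ∫|χ|² dx = 1.1121, and ∫χ*·V(x)·χ dx = 16.272, so ⟨V⟩ = 16.272 / 1.1121.
⟨V⟩ = 14.632.

14.63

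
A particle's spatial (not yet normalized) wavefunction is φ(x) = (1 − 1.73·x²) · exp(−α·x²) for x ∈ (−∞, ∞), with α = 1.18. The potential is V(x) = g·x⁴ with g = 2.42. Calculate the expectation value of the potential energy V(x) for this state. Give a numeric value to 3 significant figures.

0.991

⟨V⟩ = ∫ V(x)·|φ|² dx / ∫|φ|² dx.
Expand each integrand as polynomial × e^(−2αx²) and use ∫x^(2j)·e^(−2αx²) dx = (2j−1)!!/(4α)^j · √(π/(2α)), odd powers → 0; here √(π/(2α)) = 1.1538.
State is unnormalized: ∫|φ|² dx = 0.77299, and ∫φ*·V(x)·φ dx = 0.76576, so ⟨V⟩ = 0.76576 / 0.77299.
⟨V⟩ = 0.99065.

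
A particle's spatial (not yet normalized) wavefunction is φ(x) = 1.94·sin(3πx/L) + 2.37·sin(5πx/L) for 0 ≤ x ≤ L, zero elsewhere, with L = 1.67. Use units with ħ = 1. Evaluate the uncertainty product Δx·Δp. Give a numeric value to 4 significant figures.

4.815

Δx = √(⟨x²⟩−⟨x⟩²), Δp = √(⟨p²⟩−⟨p⟩²).
On 0 ≤ x ≤ L (j ≠ l): ∫sin²(jπx/L) dx = L/2, ∫sin(jπx/L)·sin(lπx/L) dx = 0; diagonal moments ∫x·sin²(jπx/L) dx = L²/4, ∫x²·sin²(jπx/L) dx = L³·(1/6 − 1/(4j²π²)); cross terms ∫x·sin(jπx/L)·sin(lπx/L) dx = 0 for j + l even and −4jlL²/(π²(j² − l²)²) for j + l odd, ∫x²·sin(jπx/L)·sin(lπx/L) dx = (−1)^(j+l)·4jlL³/(π²(j² − l²)²); higher powers the same way via product-to-sum and parts. d²/dx² sin(jπx/L) = −(jπ/L)²·sin(jπx/L); on 0 ≤ x ≤ L, ∫sin²(jπx/L) dx = L/2 and ∫sin(jπx/L)·sin(lπx/L) dx = 0 for j ≠ l, so only diagonal terms survive in ∫|φ|² and ∫φ·φ″; ∫φ·φ′ dx = [φ²/2] between the walls = 0.
Normalization: ∫|φ|² dx = 7.8327.
⟨x⟩ = 0.83500, ⟨x²⟩ = 1.0498 ⇒ Δx = 0.59378.
⟨p⟩ = 0.0000, ⟨p²⟩ = 65.755 ⇒ Δp = 8.1089.
Δx·Δp = 4.8149.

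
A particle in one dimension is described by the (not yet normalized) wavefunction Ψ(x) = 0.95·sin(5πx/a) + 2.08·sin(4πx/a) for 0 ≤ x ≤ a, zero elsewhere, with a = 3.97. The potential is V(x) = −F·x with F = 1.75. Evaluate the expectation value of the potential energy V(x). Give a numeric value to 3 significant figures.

-2.42

⟨V⟩ = ∫ V(x)·|Ψ|² dx / ∫|Ψ|² dx.
On 0 ≤ x ≤ a (j ≠ l): ∫sin²(jπx/a) dx = a/2, ∫sin(jπx/a)·sin(lπx/a) dx = 0; diagonal moments ∫x·sin²(jπx/a) dx = a²/4, ∫x²·sin²(jπx/a) dx = a³·(1/6 − 1/(4j²π²)); cross terms ∫x·sin(jπx/a)·sin(lπx/a) dx = 0 for j + l even and −4jla²/(π²(j² − l²)²) for j + l odd, ∫x²·sin(jπx/a)·sin(lπx/a) dx = (−1)^(j+l)·4jla³/(π²(j² − l²)²); higher powers the same way via product-to-sum and parts.
State is unnormalized: ∫|Ψ|² dx = 10.379, and ∫Ψ*·V(x)·Ψ dx = -25.147, so ⟨V⟩ = -25.147 / 10.379.
⟨V⟩ = -2.4228.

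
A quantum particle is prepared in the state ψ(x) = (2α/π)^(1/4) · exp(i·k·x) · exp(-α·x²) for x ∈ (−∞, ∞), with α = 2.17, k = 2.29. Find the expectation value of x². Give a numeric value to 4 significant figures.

⟨x²⟩ = ∫ x²·|ψ|² dx (integrals over the domain).
Gaussian moments: ∫x^(2j)·e^(−2αx²) dx = (2j−1)!!/(4α)^j · √(π/(2α)), odd powers integrate to 0; here √(π/(2α)) = 0.85081.
⟨x²⟩ = 0.11521.

0.1152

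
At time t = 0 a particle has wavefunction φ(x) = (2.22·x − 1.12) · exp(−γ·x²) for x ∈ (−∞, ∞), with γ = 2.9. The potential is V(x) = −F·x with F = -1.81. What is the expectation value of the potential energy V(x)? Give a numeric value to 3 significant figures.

-0.462

⟨V⟩ = ∫ V(x)·|φ|² dx / ∫|φ|² dx.
Expand each integrand as polynomial × e^(−2γx²) and use ∫x^(2j)·e^(−2γx²) dx = (2j−1)!!/(4γ)^j · √(π/(2γ)), odd powers → 0; here √(π/(2γ)) = 0.73597.
State is unnormalized: ∫|φ|² dx = 1.2359, and ∫φ*·V(x)·φ dx = -0.57106, so ⟨V⟩ = -0.57106 / 1.2359.
⟨V⟩ = -0.46207.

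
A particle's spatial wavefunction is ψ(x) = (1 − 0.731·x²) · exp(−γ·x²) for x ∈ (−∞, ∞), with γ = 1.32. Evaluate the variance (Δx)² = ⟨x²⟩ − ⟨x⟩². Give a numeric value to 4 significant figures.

Compute ⟨x⟩ and ⟨x²⟩ separately, then (Δx)² = ⟨x²⟩ − ⟨x⟩².
Expand each integrand as polynomial × e^(−2γx²) and use ∫x^(2j)·e^(−2γx²) dx = (2j−1)!!/(4γ)^j · √(π/(2γ)), odd powers → 0; here √(π/(2γ)) = 1.0909.
Normalization: ∫|ψ|² dx = 0.85154.
⟨x⟩ = 0.0000 and ⟨x²⟩ = 0.11084.
(Δx)² = 0.11084 − (0.0000)² = 0.11084.

0.1108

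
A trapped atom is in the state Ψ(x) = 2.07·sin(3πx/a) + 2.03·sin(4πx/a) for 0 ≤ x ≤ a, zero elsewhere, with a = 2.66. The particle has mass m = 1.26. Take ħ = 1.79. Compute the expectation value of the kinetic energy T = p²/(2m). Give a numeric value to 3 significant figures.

T = −(ħ²/2m) d²/dx², so ⟨T⟩ = −(ħ²/2m) ∫ Ψ*·Ψ'' dx / ∫|Ψ|² dx; with m = 1.26.
d²/dx² sin(jπx/a) = −(jπ/a)²·sin(jπx/a); on 0 ≤ x ≤ a, ∫sin²(jπx/a) dx = a/2 and ∫sin(jπx/a)·sin(lπx/a) dx = 0 for j ≠ l, so only diagonal terms survive in ∫|Ψ|² and ∫Ψ·Ψ″; ∫Ψ·Ψ′ dx = [Ψ²/2] between the walls = 0.
State is unnormalized: ∫|Ψ|² dx = 11.180, and ∫Ψ*·(−ħ²/2m · Ψ'') dx = 246.49, so ⟨T⟩ = 246.49 / 11.180.
⟨T⟩ = 22.048.

22.0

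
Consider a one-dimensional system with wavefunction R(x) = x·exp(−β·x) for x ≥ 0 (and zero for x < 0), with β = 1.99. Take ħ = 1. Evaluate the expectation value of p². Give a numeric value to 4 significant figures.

3.960

p² R = −ħ² d²R/dx²; ⟨p²⟩ = −ħ² ∫ R*·R'' dx / ∫|R|² dx.
Differentiate x·exp(−β·x) with the product rule; every integrand then reduces to terms xʲ·e^(−2βx) on [0, ∞), with ∫₀^∞ xʲ·e^(−2βx) dx = j!/(2β)^(j+1).
State is unnormalized: ∫|R|² dx = 0.031723, and ∫R*·(−ħ² R'') dx = 0.12563, so ⟨p²⟩ = 0.12563 / 0.031723.
⟨p²⟩ = 3.9601.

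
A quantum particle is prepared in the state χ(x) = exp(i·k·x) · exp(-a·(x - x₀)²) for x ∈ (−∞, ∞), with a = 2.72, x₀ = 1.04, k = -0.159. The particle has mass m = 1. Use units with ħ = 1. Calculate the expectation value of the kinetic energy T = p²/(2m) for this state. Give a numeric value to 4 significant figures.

1.373

T = −(ħ²/2m) d²/dx², so ⟨T⟩ = −(ħ²/2m) ∫ χ*·χ'' dx / ∫|χ|² dx; with m = 1.
Gaussian moments (u = x − x₀): ∫u^(2j)·e^(−2au²) du = (2j−1)!!/(4a)^j · √(π/(2a)), odd powers integrate to 0; here √(π/(2a)) = 0.75993. Derivatives: χ′ = (ik − 2au)·χ, χ″ = ((ik − 2au)² − 2a)·χ; the odd-in-u pieces drop out.
State is unnormalized: ∫|χ|² dx = 0.75993, and ∫χ*·(−ħ²/2m · χ'') dx = 1.0431, so ⟨T⟩ = 1.0431 / 0.75993.
⟨T⟩ = 1.3726.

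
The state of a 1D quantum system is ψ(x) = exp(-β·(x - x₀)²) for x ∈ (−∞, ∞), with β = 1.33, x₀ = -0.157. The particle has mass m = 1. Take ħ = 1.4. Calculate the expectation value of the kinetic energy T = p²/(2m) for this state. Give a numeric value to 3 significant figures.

1.30

T = −(ħ²/2m) d²/dx², so ⟨T⟩ = −(ħ²/2m) ∫ ψ*·ψ'' dx / ∫|ψ|² dx; with m = 1.
Gaussian moments (u = x − x₀): ∫u^(2j)·e^(−2βu²) du = (2j−1)!!/(4β)^j · √(π/(2β)), odd powers integrate to 0; here √(π/(2β)) = 1.0868. Derivatives: d/dx e^(−βu²) = −2βu·e^(−βu²), d²/dx² e^(−βu²) = (4β²u² − 2β)·e^(−βu²).
State is unnormalized: ∫|ψ|² dx = 1.0868, and ∫ψ*·(−ħ²/2m · ψ'') dx = 1.4165, so ⟨T⟩ = 1.4165 / 1.0868.
⟨T⟩ = 1.3034.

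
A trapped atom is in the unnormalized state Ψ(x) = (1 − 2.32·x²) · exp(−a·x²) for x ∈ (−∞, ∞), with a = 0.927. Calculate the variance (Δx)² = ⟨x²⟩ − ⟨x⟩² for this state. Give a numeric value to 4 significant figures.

0.9110

Compute ⟨x⟩ and ⟨x²⟩ separately, then (Δx)² = ⟨x²⟩ − ⟨x⟩².
Expand each integrand as polynomial × e^(−2ax²) and use ∫x^(2j)·e^(−2ax²) dx = (2j−1)!!/(4a)^j · √(π/(2a)), odd powers → 0; here √(π/(2a)) = 1.3017.
Normalization: ∫|Ψ|² dx = 1.2016.
⟨x⟩ = 0.0000 and ⟨x²⟩ = 0.91097.
(Δx)² = 0.91097 − (0.0000)² = 0.91097.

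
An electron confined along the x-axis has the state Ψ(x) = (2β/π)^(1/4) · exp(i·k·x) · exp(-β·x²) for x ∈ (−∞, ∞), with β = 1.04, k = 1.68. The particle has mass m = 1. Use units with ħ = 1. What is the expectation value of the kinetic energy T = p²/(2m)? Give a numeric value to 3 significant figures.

T = −(ħ²/2m) d²/dx², so ⟨T⟩ = −(ħ²/2m) ∫ Ψ*·Ψ'' dx; with m = 1.
Gaussian moments: ∫x^(2j)·e^(−2βx²) dx = (2j−1)!!/(4β)^j · √(π/(2β)), odd powers integrate to 0; here √(π/(2β)) = 1.2290. Derivatives: Ψ′ = (ik − 2βx)·Ψ, Ψ″ = ((ik − 2βx)² − 2β)·Ψ; the odd-in-x pieces drop out.
⟨T⟩ = 1.9312.

1.93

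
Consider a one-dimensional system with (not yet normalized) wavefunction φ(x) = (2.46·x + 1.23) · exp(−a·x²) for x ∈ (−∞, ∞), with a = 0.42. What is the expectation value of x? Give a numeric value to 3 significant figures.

⟨x⟩ = ∫ x·|φ|² dx / ∫|φ|² dx (integrals over the domain).
Expand each integrand as polynomial × e^(−2ax²) and use ∫x^(2j)·e^(−2ax²) dx = (2j−1)!!/(4a)^j · √(π/(2a)), odd powers → 0; here √(π/(2a)) = 1.9339.
State is unnormalized: ∫|φ|² dx = 9.8920, and ∫φ*·x·φ dx = 6.9662, so ⟨x⟩ = 6.9662 / 9.8920.
⟨x⟩ = 0.70423.

0.704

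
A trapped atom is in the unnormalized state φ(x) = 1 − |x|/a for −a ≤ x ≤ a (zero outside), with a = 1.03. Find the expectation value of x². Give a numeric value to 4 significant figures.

0.1061

⟨x²⟩ = ∫ x²·|φ|² dx / ∫|φ|² dx (integrals over the domain).
φ is even, so ∫ over [−a, a] = 2∫₀ᵃ with φ = 1 − x/a there: ∫₀ᵃ (1 − x/a)² dx = a/3, ∫₀ᵃ x²(1 − x/a)² dx = a³/30, ∫₀ᵃ x⁴(1 − x/a)² dx = a⁵/105.
State is unnormalized: ∫|φ|² dx = 0.68667, and ∫φ*·x²·φ dx = 0.072848, so ⟨x²⟩ = 0.072848 / 0.68667.
⟨x²⟩ = 0.10609.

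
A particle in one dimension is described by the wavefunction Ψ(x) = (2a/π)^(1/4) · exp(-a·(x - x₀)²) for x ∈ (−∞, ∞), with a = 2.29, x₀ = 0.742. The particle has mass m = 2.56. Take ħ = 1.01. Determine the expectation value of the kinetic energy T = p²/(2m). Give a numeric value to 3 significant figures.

0.456

T = −(ħ²/2m) d²/dx², so ⟨T⟩ = −(ħ²/2m) ∫ Ψ*·Ψ'' dx; with m = 2.56.
Gaussian moments (u = x − x₀): ∫u^(2j)·e^(−2au²) du = (2j−1)!!/(4a)^j · √(π/(2a)), odd powers integrate to 0; here √(π/(2a)) = 0.82821. Derivatives: d/dx e^(−au²) = −2au·e^(−au²), d²/dx² e^(−au²) = (4a²u² − 2a)·e^(−au²).
⟨T⟩ = 0.45626.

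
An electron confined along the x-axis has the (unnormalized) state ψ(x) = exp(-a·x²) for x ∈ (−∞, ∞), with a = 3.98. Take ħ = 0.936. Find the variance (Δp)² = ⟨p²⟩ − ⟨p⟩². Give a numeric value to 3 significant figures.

3.49

Compute ⟨p⟩ and ⟨p²⟩ separately; (Δp)² = ⟨p²⟩ − ⟨p⟩².
Gaussian moments: ∫x^(2j)·e^(−2ax²) dx = (2j−1)!!/(4a)^j · √(π/(2a)), odd powers integrate to 0; here √(π/(2a)) = 0.62823. Derivatives: d/dx e^(−ax²) = −2ax·e^(−ax²), d²/dx² e^(−ax²) = (4a²x² − 2a)·e^(−ax²).
Normalization: ∫|ψ|² dx = 0.62823.
⟨p⟩ = 0.0000 and ⟨p²⟩ = 3.4869.
(Δp)² = 3.4869 − (0.0000)² = 3.4869.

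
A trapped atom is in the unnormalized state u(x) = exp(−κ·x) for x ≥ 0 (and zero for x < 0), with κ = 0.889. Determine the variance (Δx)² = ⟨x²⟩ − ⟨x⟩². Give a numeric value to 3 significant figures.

0.316

Compute ⟨x⟩ and ⟨x²⟩ separately, then (Δx)² = ⟨x²⟩ − ⟨x⟩².
Every integrand reduces to terms xʲ·e^(−2κx) on [0, ∞); use ∫₀^∞ xʲ·e^(−2κx) dx = j!/(2κ)^(j+1).
Normalization: ∫|u|² dx = 0.56243.
⟨x⟩ = 0.56243 and ⟨x²⟩ = 0.63265.
(Δx)² = 0.63265 − (0.56243)² = 0.31633.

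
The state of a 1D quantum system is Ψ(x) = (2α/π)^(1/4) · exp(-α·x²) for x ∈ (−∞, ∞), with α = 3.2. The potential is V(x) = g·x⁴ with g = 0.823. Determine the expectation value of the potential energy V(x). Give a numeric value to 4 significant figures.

0.01507

⟨V⟩ = ∫ V(x)·|Ψ|² dx.
Gaussian moments: ∫x^(2j)·e^(−2αx²) dx = (2j−1)!!/(4α)^j · √(π/(2α)), odd powers integrate to 0; here √(π/(2α)) = 0.70062.
⟨V⟩ = 0.015070.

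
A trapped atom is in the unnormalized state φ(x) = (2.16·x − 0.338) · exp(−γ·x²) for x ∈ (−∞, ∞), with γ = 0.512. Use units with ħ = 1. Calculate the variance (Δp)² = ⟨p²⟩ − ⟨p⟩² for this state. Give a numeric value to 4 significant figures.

Compute ⟨p⟩ and ⟨p²⟩ separately; (Δp)² = ⟨p²⟩ − ⟨p⟩².
Expand each integrand as polynomial × e^(−2γx²) and use ∫x^(2j)·e^(−2γx²) dx = (2j−1)!!/(4γ)^j · √(π/(2γ)), odd powers → 0; here √(π/(2γ)) = 1.7516. Differentiate with the product rule, d/dx e^(−γx²) = −2γx·e^(−γx²).
Normalization: ∫|φ|² dx = 4.1904.
⟨p⟩ = 0.0000 and ⟨p²⟩ = 1.4871.
(Δp)² = 1.4871 − (0.0000)² = 1.4871.

1.487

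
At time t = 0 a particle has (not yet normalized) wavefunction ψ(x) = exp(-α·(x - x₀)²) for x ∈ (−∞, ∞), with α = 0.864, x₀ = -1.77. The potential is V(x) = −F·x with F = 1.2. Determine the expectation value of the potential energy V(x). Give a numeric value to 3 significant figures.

⟨V⟩ = ∫ V(x)·|ψ|² dx / ∫|ψ|² dx.
Gaussian moments (u = x − x₀): ∫u^(2j)·e^(−2αu²) du = (2j−1)!!/(4α)^j · √(π/(2α)), odd powers integrate to 0; here √(π/(2α)) = 1.3484.
State is unnormalized: ∫|ψ|² dx = 1.3484, and ∫ψ*·V(x)·ψ dx = 2.8639, so ⟨V⟩ = 2.8639 / 1.3484.
⟨V⟩ = 2.1240.

2.12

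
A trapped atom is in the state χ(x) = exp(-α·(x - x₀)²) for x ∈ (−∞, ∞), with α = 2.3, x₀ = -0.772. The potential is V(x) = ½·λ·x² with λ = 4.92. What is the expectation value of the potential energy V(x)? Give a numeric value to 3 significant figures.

⟨V⟩ = ∫ V(x)·|χ|² dx / ∫|χ|² dx.
Gaussian moments (u = x − x₀): ∫u^(2j)·e^(−2αu²) du = (2j−1)!!/(4α)^j · √(π/(2α)), odd powers integrate to 0; here √(π/(2α)) = 0.82641.
State is unnormalized: ∫|χ|² dx = 0.82641, and ∫χ*·V(x)·χ dx = 1.4326, so ⟨V⟩ = 1.4326 / 0.82641.
⟨V⟩ = 1.7335.

1.73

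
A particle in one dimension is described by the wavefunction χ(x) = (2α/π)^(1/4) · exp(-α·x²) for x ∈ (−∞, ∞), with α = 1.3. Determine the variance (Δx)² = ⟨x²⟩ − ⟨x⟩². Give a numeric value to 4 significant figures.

Compute ⟨x⟩ and ⟨x²⟩ separately, then (Δx)² = ⟨x²⟩ − ⟨x⟩².
Gaussian moments: ∫x^(2j)·e^(−2αx²) dx = (2j−1)!!/(4α)^j · √(π/(2α)), odd powers integrate to 0; here √(π/(2α)) = 1.0992.
⟨x⟩ = 0.0000 and ⟨x²⟩ = 0.19231.
(Δx)² = 0.19231 − (0.0000)² = 0.19231.

0.1923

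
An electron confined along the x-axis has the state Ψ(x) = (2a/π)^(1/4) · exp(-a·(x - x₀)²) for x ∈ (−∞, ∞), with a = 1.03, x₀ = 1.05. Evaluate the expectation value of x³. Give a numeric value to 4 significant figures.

1.922

⟨x³⟩ = ∫ x³·|Ψ|² dx (integrals over the domain).
Gaussian moments (u = x − x₀): ∫u^(2j)·e^(−2au²) du = (2j−1)!!/(4a)^j · √(π/(2a)), odd powers integrate to 0; here √(π/(2a)) = 1.2349.
⟨x³⟩ = 1.9222.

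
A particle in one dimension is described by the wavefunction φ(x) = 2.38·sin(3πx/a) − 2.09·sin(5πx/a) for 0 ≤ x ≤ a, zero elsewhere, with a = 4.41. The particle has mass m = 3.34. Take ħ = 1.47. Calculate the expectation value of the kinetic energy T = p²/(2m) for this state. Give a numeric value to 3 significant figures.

2.62

T = −(ħ²/2m) d²/dx², so ⟨T⟩ = −(ħ²/2m) ∫ φ*·φ'' dx / ∫|φ|² dx; with m = 3.34.
d²/dx² sin(jπx/a) = −(jπ/a)²·sin(jπx/a); on 0 ≤ x ≤ a, ∫sin²(jπx/a) dx = a/2 and ∫sin(jπx/a)·sin(lπx/a) dx = 0 for j ≠ l, so only diagonal terms survive in ∫|φ|² and ∫φ·φ″; ∫φ·φ′ dx = [φ²/2] between the walls = 0.
State is unnormalized: ∫|φ|² dx = 22.122, and ∫φ*·(−ħ²/2m · φ'') dx = 57.983, so ⟨T⟩ = 57.983 / 22.122.
⟨T⟩ = 2.6211.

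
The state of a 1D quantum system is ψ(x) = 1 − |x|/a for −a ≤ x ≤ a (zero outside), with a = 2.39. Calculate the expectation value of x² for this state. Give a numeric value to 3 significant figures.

⟨x²⟩ = ∫ x²·|ψ|² dx / ∫|ψ|² dx (integrals over the domain).
ψ is even, so ∫ over [−a, a] = 2∫₀ᵃ with ψ = 1 − x/a there: ∫₀ᵃ (1 − x/a)² dx = a/3, ∫₀ᵃ x²(1 − x/a)² dx = a³/30, ∫₀ᵃ x⁴(1 − x/a)² dx = a⁵/105.
State is unnormalized: ∫|ψ|² dx = 1.5933, and ∫ψ*·x²·ψ dx = 0.91013, so ⟨x²⟩ = 0.91013 / 1.5933.
⟨x²⟩ = 0.57121.

0.571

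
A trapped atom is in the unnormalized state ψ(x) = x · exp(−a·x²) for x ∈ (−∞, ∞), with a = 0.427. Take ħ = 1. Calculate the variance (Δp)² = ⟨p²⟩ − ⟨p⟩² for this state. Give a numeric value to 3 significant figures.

1.28

Compute ⟨p⟩ and ⟨p²⟩ separately; (Δp)² = ⟨p²⟩ − ⟨p⟩².
Expand each integrand as polynomial × e^(−2ax²) and use ∫x^(2j)·e^(−2ax²) dx = (2j−1)!!/(4a)^j · √(π/(2a)), odd powers → 0; here √(π/(2a)) = 1.9180. Differentiate with the product rule, d/dx e^(−ax²) = −2ax·e^(−ax²).
Normalization: ∫|ψ|² dx = 1.1229.
⟨p⟩ = 0.0000 and ⟨p²⟩ = 1.2810.
(Δp)² = 1.2810 − (0.0000)² = 1.2810.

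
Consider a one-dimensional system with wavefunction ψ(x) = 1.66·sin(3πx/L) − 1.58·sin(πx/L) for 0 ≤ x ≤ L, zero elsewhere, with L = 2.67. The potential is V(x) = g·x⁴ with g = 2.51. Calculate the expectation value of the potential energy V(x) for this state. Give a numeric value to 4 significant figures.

11.72

⟨V⟩ = ∫ V(x)·|ψ|² dx / ∫|ψ|² dx.
On 0 ≤ x ≤ L (j ≠ l): ∫sin²(jπx/L) dx = L/2, ∫sin(jπx/L)·sin(lπx/L) dx = 0; diagonal moments ∫x·sin²(jπx/L) dx = L²/4, ∫x²·sin²(jπx/L) dx = L³·(1/6 − 1/(4j²π²)); cross terms ∫x·sin(jπx/L)·sin(lπx/L) dx = 0 for j + l even and −4jlL²/(π²(j² − l²)²) for j + l odd, ∫x²·sin(jπx/L)·sin(lπx/L) dx = (−1)^(j+l)·4jlL³/(π²(j² − l²)²); higher powers the same way via product-to-sum and parts.
State is unnormalized: ∫|ψ|² dx = 7.0114, and ∫ψ*·V(x)·ψ dx = 82.170, so ⟨V⟩ = 82.170 / 7.0114.
⟨V⟩ = 11.719.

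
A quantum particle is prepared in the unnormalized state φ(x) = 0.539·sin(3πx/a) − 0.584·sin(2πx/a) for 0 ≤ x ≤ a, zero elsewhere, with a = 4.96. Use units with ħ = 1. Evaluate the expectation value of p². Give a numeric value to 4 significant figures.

p² φ = −ħ² d²φ/dx²; ⟨p²⟩ = −ħ² ∫ φ*·φ'' dx / ∫|φ|² dx.
d²/dx² sin(jπx/a) = −(jπ/a)²·sin(jπx/a); on 0 ≤ x ≤ a, ∫sin²(jπx/a) dx = a/2 and ∫sin(jπx/a)·sin(lπx/a) dx = 0 for j ≠ l, so only diagonal terms survive in ∫|φ|² and ∫φ·φ″; ∫φ·φ′ dx = [φ²/2] between the walls = 0.
State is unnormalized: ∫|φ|² dx = 1.5663, and ∫φ*·(−ħ² φ'') dx = 3.9587, so ⟨p²⟩ = 3.9587 / 1.5663.
⟨p²⟩ = 2.5274.

2.527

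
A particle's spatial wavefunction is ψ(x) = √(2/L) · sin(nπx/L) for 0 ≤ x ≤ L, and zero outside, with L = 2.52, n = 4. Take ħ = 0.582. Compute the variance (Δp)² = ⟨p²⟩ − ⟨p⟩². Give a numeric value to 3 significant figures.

8.42

Compute ⟨p⟩ and ⟨p²⟩ separately; (Δp)² = ⟨p²⟩ − ⟨p⟩².
d/dx sin(nπx/L) = (nπ/L)·cos(nπx/L) and d²/dx² sin(nπx/L) = −(nπ/L)²·sin(nπx/L); on 0 ≤ x ≤ L, ∫sin²(nπx/L) dx = L/2 and ∫sin(nπx/L)·cos(nπx/L) dx = 0.
⟨p⟩ = 0.0000 and ⟨p²⟩ = 8.4230.
(Δp)² = 8.4230 − (0.0000)² = 8.4230.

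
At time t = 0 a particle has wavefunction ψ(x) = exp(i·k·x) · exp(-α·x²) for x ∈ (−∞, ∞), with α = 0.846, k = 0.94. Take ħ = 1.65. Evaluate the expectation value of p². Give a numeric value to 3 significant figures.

p² ψ = −ħ² d²ψ/dx²; ⟨p²⟩ = −ħ² ∫ ψ*·ψ'' dx / ∫|ψ|² dx.
Gaussian moments: ∫x^(2j)·e^(−2αx²) dx = (2j−1)!!/(4α)^j · √(π/(2α)), odd powers integrate to 0; here √(π/(2α)) = 1.3626. Derivatives: ψ′ = (ik − 2αx)·ψ, ψ″ = ((ik − 2αx)² − 2α)·ψ; the odd-in-x pieces drop out.
State is unnormalized: ∫|ψ|² dx = 1.3626, and ∫ψ*·(−ħ² ψ'') dx = 6.4164, so ⟨p²⟩ = 6.4164 / 1.3626.
⟨p²⟩ = 4.7088.

4.71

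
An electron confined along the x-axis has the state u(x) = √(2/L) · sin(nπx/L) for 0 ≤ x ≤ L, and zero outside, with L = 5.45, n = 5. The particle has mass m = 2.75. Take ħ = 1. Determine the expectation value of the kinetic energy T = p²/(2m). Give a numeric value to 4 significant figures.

1.510

T = −(ħ²/2m) d²/dx², so ⟨T⟩ = −(ħ²/2m) ∫ u*·u'' dx; with m = 2.75.
d/dx sin(nπx/L) = (nπ/L)·cos(nπx/L) and d²/dx² sin(nπx/L) = −(nπ/L)²·sin(nπx/L); on 0 ≤ x ≤ L, ∫sin²(nπx/L) dx = L/2 and ∫sin(nπx/L)·cos(nπx/L) dx = 0.
⟨T⟩ = 1.5104.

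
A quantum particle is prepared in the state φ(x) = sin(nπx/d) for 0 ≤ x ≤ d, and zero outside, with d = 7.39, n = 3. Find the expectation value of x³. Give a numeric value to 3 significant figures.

97.5

⟨x³⟩ = ∫ x³·|φ|² dx / ∫|φ|² dx (integrals over the domain).
With sin²θ = (1 − cos2θ)/2 on 0 ≤ x ≤ d: ∫sin²(nπx/d) dx = d/2, ∫x·sin²(nπx/d) dx = d²/4, ∫x²·sin²(nπx/d) dx = d³·(1/6 − 1/(4n²π²)); higher powers xᵏ the same way, integrating xᵏ·cos(2nπx/d) by parts.
State is unnormalized: ∫|φ|² dx = 3.6950, and ∫φ*·x³·φ dx = 360.22, so ⟨x³⟩ = 360.22 / 3.6950.
⟨x³⟩ = 97.488.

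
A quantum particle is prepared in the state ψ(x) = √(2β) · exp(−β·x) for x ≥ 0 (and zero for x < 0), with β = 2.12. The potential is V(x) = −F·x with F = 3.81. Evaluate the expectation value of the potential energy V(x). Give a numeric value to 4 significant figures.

-0.8986

⟨V⟩ = ∫ V(x)·|ψ|² dx.
Every integrand reduces to terms xʲ·e^(−2βx) on [0, ∞); use ∫₀^∞ xʲ·e^(−2βx) dx = j!/(2β)^(j+1).
⟨V⟩ = -0.89858.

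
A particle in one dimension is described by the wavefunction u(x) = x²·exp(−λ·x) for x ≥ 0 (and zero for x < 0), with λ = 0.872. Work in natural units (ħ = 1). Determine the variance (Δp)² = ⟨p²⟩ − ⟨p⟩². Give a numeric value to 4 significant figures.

Compute ⟨p⟩ and ⟨p²⟩ separately; (Δp)² = ⟨p²⟩ − ⟨p⟩².
Differentiate x²·exp(−λ·x) with the product rule; every integrand then reduces to terms xʲ·e^(−2λx) on [0, ∞), with ∫₀^∞ xʲ·e^(−2λx) dx = j!/(2λ)^(j+1).
Normalization: ∫|u|² dx = 1.4876.
⟨p⟩ = 0.0000 and ⟨p²⟩ = 0.25346.
(Δp)² = 0.25346 − (0.0000)² = 0.25346.

0.2535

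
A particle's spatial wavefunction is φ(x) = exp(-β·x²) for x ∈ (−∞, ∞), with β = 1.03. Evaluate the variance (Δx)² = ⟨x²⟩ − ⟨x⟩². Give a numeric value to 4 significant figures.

Compute ⟨x⟩ and ⟨x²⟩ separately, then (Δx)² = ⟨x²⟩ − ⟨x⟩².
Gaussian moments: ∫x^(2j)·e^(−2βx²) dx = (2j−1)!!/(4β)^j · √(π/(2β)), odd powers integrate to 0; here √(π/(2β)) = 1.2349.
Normalization: ∫|φ|² dx = 1.2349.
⟨x⟩ = 0.0000 and ⟨x²⟩ = 0.24272.
(Δx)² = 0.24272 − (0.0000)² = 0.24272.

0.2427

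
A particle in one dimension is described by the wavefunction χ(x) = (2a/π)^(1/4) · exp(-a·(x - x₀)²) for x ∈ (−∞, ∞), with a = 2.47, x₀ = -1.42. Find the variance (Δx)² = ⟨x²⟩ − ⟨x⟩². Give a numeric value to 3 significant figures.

0.101

Compute ⟨x⟩ and ⟨x²⟩ separately, then (Δx)² = ⟨x²⟩ − ⟨x⟩².
Gaussian moments (u = x − x₀): ∫u^(2j)·e^(−2au²) du = (2j−1)!!/(4a)^j · √(π/(2a)), odd powers integrate to 0; here √(π/(2a)) = 0.79746.
⟨x⟩ = -1.4200 and ⟨x²⟩ = 2.1176.
(Δx)² = 2.1176 − (-1.4200)² = 0.10121.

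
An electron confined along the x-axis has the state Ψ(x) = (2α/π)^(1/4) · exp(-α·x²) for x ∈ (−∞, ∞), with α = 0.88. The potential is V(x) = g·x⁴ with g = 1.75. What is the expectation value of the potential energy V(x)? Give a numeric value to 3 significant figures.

0.424

⟨V⟩ = ∫ V(x)·|Ψ|² dx.
Gaussian moments: ∫x^(2j)·e^(−2αx²) dx = (2j−1)!!/(4α)^j · √(π/(2α)), odd powers integrate to 0; here √(π/(2α)) = 1.3360.
⟨V⟩ = 0.42372.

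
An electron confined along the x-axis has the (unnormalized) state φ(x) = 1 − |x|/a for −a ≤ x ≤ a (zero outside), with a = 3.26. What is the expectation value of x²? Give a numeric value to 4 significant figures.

1.063

⟨x²⟩ = ∫ x²·|φ|² dx / ∫|φ|² dx (integrals over the domain).
φ is even, so ∫ over [−a, a] = 2∫₀ᵃ with φ = 1 − x/a there: ∫₀ᵃ (1 − x/a)² dx = a/3, ∫₀ᵃ x²(1 − x/a)² dx = a³/30, ∫₀ᵃ x⁴(1 − x/a)² dx = a⁵/105.
State is unnormalized: ∫|φ|² dx = 2.1733, and ∫φ*·x²·φ dx = 2.3097, so ⟨x²⟩ = 2.3097 / 2.1733.
⟨x²⟩ = 1.0628.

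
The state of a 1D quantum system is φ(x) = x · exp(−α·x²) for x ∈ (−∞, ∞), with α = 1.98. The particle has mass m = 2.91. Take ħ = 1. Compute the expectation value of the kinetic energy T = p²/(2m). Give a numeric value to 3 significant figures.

1.02

T = −(ħ²/2m) d²/dx², so ⟨T⟩ = −(ħ²/2m) ∫ φ*·φ'' dx / ∫|φ|² dx; with m = 2.91.
Expand each integrand as polynomial × e^(−2αx²) and use ∫x^(2j)·e^(−2αx²) dx = (2j−1)!!/(4α)^j · √(π/(2α)), odd powers → 0; here √(π/(2α)) = 0.89069. Differentiate with the product rule, d/dx e^(−αx²) = −2αx·e^(−αx²).
State is unnormalized: ∫|φ|² dx = 0.11246, and ∫φ*·(−ħ²/2m · φ'') dx = 0.11478, so ⟨T⟩ = 0.11478 / 0.11246.
⟨T⟩ = 1.0206.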